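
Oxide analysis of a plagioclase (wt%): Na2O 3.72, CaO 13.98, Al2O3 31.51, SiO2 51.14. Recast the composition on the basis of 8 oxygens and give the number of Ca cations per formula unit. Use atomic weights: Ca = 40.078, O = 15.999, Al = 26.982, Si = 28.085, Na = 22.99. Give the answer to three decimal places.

0.679 Ca apfu

3.72 wt% Na2O ÷ 61.979 g/mol = 0.06002 mol, giving 0.12004 Na and 0.06002 O.
13.98 wt% CaO ÷ 56.077 g/mol = 0.24930 mol, giving 0.24930 Ca and 0.24930 O.
31.51 wt% Al2O3 ÷ 101.961 g/mol = 0.30904 mol, giving 0.61808 Al and 0.92712 O.
51.14 wt% SiO2 ÷ 60.083 g/mol = 0.85116 mol, giving 0.85116 Si and 1.70232 O.
Oxygen sums to 2.93876; scaling by 8/2.93876 = 2.72224 puts the formula on 8 O.
Ca: 0.24930 × 2.72224 = 0.679 atoms per formula unit.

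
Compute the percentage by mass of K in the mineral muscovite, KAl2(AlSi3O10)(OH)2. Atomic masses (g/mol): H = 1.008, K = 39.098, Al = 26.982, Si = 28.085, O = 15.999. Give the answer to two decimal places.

Molar mass of KAl2(AlSi3O10)(OH)2: 1·39.098 + 3·26.982 + 3·28.085 + 12·15.999 + 2·1.008 = 398.303 g/mol.
Mass of K per formula unit: 1 × 39.098 = 39.098 g.
Weight fraction K = 39.098 / 398.303 = 0.0982.

9.82 mass %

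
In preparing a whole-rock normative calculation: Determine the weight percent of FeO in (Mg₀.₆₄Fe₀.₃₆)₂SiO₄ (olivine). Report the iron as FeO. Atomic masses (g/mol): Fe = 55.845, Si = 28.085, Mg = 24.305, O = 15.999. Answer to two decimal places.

Molar mass of (Mg₀.₆₄Fe₀.₃₆)₂SiO₄ = 1.28×24.305 + 0.72×55.845 + 1×28.085 + 4×15.999 = 163.400 g/mol.
Each formula unit contains 0.72 Fe, equivalent to 0.72/1 = 0.7200 mol FeO.
M(FeO) = 1×55.845 + 1×15.999 = 71.844 g/mol.
Mass of FeO per formula unit = 0.7200 × 71.844 = 51.728 g.
FeO wt% = 51.728 / 163.400 × 100 = 31.66%.

31.66 wt%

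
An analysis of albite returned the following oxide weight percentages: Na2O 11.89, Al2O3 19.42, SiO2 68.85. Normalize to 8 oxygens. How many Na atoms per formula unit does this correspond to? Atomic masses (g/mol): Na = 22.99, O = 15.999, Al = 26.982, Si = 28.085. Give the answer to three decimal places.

Na2O: 11.89/61.979 = 0.19184 mol → 0.38368 mol Na, 0.19184 mol O.
Al2O3: 19.42/101.961 = 0.19046 mol → 0.38092 mol Al, 0.57138 mol O.
SiO2: 68.85/60.083 = 1.14591 mol → 1.14591 mol Si, 2.29182 mol O.
Total oxygen = 3.05504 mol. Normalization factor = 8/3.05504 = 2.61862.
Na per 8 O = 0.38368 × 2.61862 = 1.005.

1.005 Na apfu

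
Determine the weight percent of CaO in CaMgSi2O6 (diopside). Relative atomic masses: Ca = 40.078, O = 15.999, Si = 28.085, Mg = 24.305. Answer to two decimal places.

25.90 wt%

M(CaMgSi2O6) = 216.547 g/mol; M(CaO) = 56.077 g/mol.
Moles CaO per formula unit = 1 Ca ÷ 1 = 1.0000.
CaO fraction = (1.0000 × 56.077) / 216.547 = 56.077/216.547 = 0.2590.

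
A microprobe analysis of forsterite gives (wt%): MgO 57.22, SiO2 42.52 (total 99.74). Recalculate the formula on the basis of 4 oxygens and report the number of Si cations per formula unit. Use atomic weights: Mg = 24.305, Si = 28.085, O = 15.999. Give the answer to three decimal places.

0.998 Si apfu

57.22 wt% MgO ÷ 40.304 g/mol = 1.41971 mol, giving 1.41971 Mg and 1.41971 O.
42.52 wt% SiO2 ÷ 60.083 g/mol = 0.70769 mol, giving 0.70769 Si and 1.41538 O.
Oxygen sums to 2.83509; scaling by 4/2.83509 = 1.41089 puts the formula on 4 O.
Si: 0.70769 × 1.41089 = 0.998 atoms per formula unit.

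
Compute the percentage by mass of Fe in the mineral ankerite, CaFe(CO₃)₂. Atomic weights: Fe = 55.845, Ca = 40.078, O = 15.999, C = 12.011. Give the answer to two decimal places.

Formula mass = 1×40.078 + 1×55.845 + 2×12.011 + 6×15.999 = 215.939 g/mol, of which 55.845 g is Fe.
So Fe makes up 55.845/215.939 = 0.2586 of the mass, i.e. 25.86%.

25.86 weight percent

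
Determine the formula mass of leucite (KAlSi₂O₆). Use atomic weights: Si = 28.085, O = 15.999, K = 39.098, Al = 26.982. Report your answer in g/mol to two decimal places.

218.24 g/mol

M = 1(39.098) + 1(26.982) + 2(28.085) + 6(15.999)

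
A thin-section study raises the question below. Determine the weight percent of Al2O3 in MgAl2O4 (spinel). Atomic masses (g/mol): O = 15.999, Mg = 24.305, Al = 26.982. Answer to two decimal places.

Molar mass of MgAl2O4 = 1·24.305 + 2·26.982 + 4·15.999 = 142.265 g/mol.
Each formula unit contains 2 Al, equivalent to 2/2 = 1.0000 mol Al2O3.
M(Al2O3) = 2×26.982 + 3×15.999 = 101.961 g/mol.
Mass of Al2O3 per formula unit = 1.0000 × 101.961 = 101.961 g.
Al2O3 wt% = 101.961 / 142.265 × 100 = 71.67%.

71.67 wt%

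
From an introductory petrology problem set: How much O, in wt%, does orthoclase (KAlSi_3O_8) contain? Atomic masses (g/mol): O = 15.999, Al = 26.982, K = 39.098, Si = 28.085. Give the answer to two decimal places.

Formula mass = 1·39.098 + 1·26.982 + 3·28.085 + 8·15.999 = 278.327 g/mol, of which 127.992 g is O.
So O makes up 127.992/278.327 = 0.4599 of the mass, i.e. 45.99%.

45.99 wt%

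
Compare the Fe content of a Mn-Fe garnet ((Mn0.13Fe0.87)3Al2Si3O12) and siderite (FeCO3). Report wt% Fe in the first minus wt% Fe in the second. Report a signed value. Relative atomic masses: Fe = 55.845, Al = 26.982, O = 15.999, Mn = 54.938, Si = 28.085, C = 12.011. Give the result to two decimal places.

Fe in (Mn0.13Fe0.87)3Al2Si3O12: molar mass 497.388 g/mol; 2.61×55.845 = 145.755 g → 29.30 wt%.
Fe in FeCO3: molar mass 115.853 g/mol; 1×55.845 = 55.845 g → 48.20 wt%.
Difference = 29.30 − 48.20 = -18.90 percentage points.

-18.90 percentage points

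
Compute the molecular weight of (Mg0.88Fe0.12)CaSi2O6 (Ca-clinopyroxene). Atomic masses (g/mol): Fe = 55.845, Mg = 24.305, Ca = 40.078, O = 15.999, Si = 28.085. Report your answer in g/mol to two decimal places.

220.33 g/mol

Mg: 0.88 × 24.305 = 21.3884
Fe: 0.12 × 55.845 = 6.7014
Ca: 1 × 40.078 = 40.0780
Si: 2 × 28.085 = 56.1700
O: 6 × 15.999 = 95.9940
Summing the contributions gives the formula mass.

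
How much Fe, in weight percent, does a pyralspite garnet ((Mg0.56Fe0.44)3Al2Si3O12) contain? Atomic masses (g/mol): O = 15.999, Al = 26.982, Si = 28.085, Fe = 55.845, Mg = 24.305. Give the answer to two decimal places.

M((Mg0.56Fe0.44)3Al2Si3O12) = 444.755 g/mol.
Fe contributes 1.32 × 55.845 = 73.715 g per mole.
73.715/444.755 = 0.1657 → 16.57%.

16.57 weight percent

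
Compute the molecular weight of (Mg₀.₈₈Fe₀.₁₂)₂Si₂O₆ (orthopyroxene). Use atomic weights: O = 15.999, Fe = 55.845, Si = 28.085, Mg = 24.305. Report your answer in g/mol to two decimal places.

208.34 g/mol

The formula mass is the sum 1.76(24.305) + 0.24(55.845) + 2(28.085) + 6(15.999).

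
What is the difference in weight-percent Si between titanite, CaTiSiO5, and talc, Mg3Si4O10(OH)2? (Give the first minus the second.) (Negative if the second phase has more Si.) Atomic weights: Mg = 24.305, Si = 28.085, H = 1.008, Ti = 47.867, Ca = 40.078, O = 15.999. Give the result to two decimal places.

First mineral: 28.085 g Si in 196.025 g formula = 14.33 wt% Si.
Second mineral: 112.340 g Si in 379.259 g formula = 29.62 wt% Si.
14.33% − 29.62% gives a difference of -15.29 percentage points.

-15.29 percentage points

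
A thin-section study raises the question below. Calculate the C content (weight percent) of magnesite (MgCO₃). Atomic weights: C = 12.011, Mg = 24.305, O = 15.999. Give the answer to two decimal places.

Molar mass of MgCO₃: 1·24.305 + 1·12.011 + 3·15.999 = 84.313 g/mol.
Mass of C per formula unit: 1 × 12.011 = 12.011 g.
Weight fraction C = 12.011 / 84.313 = 0.1425.

14.25 weight percent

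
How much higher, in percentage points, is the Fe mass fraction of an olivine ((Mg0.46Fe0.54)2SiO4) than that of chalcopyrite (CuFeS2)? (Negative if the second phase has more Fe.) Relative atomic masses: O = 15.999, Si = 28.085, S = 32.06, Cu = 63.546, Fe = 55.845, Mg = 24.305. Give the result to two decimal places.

4.08 percentage points

First mineral: 60.313 g Fe in 174.754 g formula = 34.51 wt% Fe.
Second mineral: 55.845 g Fe in 183.511 g formula = 30.43 wt% Fe.
34.51% − 30.43% gives a difference of 4.08 percentage points.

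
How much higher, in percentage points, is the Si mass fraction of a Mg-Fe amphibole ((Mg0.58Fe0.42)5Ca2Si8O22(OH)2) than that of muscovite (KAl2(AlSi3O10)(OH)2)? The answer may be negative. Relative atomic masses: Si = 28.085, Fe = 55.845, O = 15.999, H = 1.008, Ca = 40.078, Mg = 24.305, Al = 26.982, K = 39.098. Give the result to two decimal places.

First mineral: 224.680 g Si in 878.587 g formula = 25.57 wt% Si.
Second mineral: 84.255 g Si in 398.303 g formula = 21.15 wt% Si.
25.57% − 21.15% gives a difference of 4.42 percentage points.

4.42 percentage points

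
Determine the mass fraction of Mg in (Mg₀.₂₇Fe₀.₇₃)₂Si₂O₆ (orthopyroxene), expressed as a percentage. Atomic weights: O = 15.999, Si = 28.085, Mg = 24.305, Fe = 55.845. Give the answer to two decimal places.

5.32 wt%

Molar mass of (Mg₀.₂₇Fe₀.₇₃)₂Si₂O₆: 0.54*24.305 + 1.46*55.845 + 2*28.085 + 6*15.999 = 246.822 g/mol.
Mass of Mg per formula unit: 0.54 × 24.305 = 13.125 g.
Weight fraction Mg = 13.125 / 246.822 = 0.0532.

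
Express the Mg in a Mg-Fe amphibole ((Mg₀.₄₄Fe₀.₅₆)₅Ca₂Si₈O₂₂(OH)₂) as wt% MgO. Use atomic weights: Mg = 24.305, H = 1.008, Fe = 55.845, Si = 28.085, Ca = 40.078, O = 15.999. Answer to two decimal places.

9.84 wt%

Molar mass of (Mg₀.₄₄Fe₀.₅₆)₅Ca₂Si₈O₂₂(OH)₂ = 2.20×24.305 + 2.80×55.845 + 2×40.078 + 8×28.085 + 24×15.999 + 2×1.008 = 900.665 g/mol.
Each formula unit contains 2.20 Mg, equivalent to 2.20/1 = 2.2000 mol MgO.
M(MgO) = 1×24.305 + 1×15.999 = 40.304 g/mol.
Mass of MgO per formula unit = 2.2000 × 40.304 = 88.669 g.
MgO wt% = 88.669 / 900.665 × 100 = 9.84%.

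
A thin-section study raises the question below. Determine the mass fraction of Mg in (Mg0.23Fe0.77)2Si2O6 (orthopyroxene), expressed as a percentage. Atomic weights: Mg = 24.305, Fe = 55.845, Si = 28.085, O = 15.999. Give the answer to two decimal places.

4.48 wt%

Formula mass = 0.46*24.305 + 1.54*55.845 + 2*28.085 + 6*15.999 = 249.346 g/mol, of which 11.180 g is Mg.
So Mg makes up 11.180/249.346 = 0.0448 of the mass, i.e. 4.48%.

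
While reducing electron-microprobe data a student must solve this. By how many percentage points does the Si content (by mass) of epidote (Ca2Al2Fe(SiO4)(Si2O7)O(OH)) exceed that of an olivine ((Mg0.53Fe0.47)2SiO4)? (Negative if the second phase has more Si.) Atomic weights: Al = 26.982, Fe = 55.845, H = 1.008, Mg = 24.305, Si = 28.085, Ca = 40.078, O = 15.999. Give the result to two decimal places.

0.95 percentage points

M(Ca2Al2Fe(SiO4)(Si2O7)O(OH)) = 483.215 g/mol, so wt% Si = 84.255/483.215 × 100 = 17.44%.
M((Mg0.53Fe0.47)2SiO4) = 170.339 g/mol, so wt% Si = 28.085/170.339 × 100 = 16.49%.
17.44 − 16.49 = 0.95 pp.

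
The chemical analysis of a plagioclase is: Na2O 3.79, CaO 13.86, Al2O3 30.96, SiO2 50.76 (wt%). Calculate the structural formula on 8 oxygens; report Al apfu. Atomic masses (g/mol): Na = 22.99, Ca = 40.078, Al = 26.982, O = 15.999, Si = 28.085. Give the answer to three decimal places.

Na2O: 3.79/61.979 = 0.06115 mol → 0.12230 mol Na, 0.06115 mol O.
CaO: 13.86/56.077 = 0.24716 mol → 0.24716 mol Ca, 0.24716 mol O.
Al2O3: 30.96/101.961 = 0.30365 mol → 0.60730 mol Al, 0.91095 mol O.
SiO2: 50.76/60.083 = 0.84483 mol → 0.84483 mol Si, 1.68966 mol O.
Total oxygen = 2.90892 mol. Normalization factor = 8/2.90892 = 2.75016.
Al per 8 O = 0.60730 × 2.75016 = 1.670.

1.670 Al apfu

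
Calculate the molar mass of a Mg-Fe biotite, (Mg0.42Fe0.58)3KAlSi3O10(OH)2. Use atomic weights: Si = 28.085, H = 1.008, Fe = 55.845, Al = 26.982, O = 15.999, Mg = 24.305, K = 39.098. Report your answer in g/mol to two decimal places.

472.13 g/mol

Mg: 1.26 × 24.305 = 30.6243
Fe: 1.74 × 55.845 = 97.1703
K: 1 × 39.098 = 39.0980
Al: 1 × 26.982 = 26.9820
Si: 3 × 28.085 = 84.2550
O: 12 × 15.999 = 191.9880
H: 2 × 1.008 = 2.0160
Summing the contributions gives the formula mass.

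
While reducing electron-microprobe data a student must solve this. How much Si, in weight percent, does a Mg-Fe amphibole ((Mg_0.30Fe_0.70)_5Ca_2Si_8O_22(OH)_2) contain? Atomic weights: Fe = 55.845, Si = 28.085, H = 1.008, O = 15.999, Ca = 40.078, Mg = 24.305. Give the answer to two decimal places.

M((Mg_0.30Fe_0.70)_5Ca_2Si_8O_22(OH)_2) = 922.743 g/mol.
Si contributes 8 × 28.085 = 224.680 g per mole.
224.680/922.743 = 0.2435 → 24.35%.

24.35 weight percent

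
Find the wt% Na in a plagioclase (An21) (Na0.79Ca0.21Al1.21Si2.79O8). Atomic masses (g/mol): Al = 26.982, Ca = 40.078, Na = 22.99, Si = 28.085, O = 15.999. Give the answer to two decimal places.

6.84 weight percent

Molar mass of Na0.79Ca0.21Al1.21Si2.79O8: 0.79·22.99 + 0.21·40.078 + 1.21·26.982 + 2.79·28.085 + 8·15.999 = 265.576 g/mol.
Mass of Na per formula unit: 0.79 × 22.99 = 18.162 g.
Weight fraction Na = 18.162 / 265.576 = 0.0684.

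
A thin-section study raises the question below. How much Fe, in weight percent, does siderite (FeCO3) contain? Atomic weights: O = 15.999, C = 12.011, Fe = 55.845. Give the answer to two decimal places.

M(FeCO3) = 115.853 g/mol.
Fe contributes 1 × 55.845 = 55.845 g per mole.
55.845/115.853 = 0.4820 → 48.20%.

48.20 weight percent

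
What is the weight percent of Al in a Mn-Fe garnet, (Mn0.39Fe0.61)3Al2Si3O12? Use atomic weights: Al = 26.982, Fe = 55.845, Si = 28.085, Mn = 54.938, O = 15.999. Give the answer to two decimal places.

10.86 wt%

Formula mass = 1.17×54.938 + 1.83×55.845 + 2×26.982 + 3×28.085 + 12×15.999 = 496.681 g/mol, of which 53.964 g is Al.
So Al makes up 53.964/496.681 = 0.1086 of the mass, i.e. 10.86%.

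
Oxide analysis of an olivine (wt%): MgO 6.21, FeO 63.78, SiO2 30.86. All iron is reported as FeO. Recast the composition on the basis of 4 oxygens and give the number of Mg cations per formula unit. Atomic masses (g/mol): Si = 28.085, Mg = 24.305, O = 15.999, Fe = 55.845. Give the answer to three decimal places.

0.298 Mg apfu

MgO: 6.21/40.304 = 0.15408 mol → 0.15408 mol Mg, 0.15408 mol O.
FeO: 63.78/71.844 = 0.88776 mol → 0.88776 mol Fe, 0.88776 mol O.
SiO2: 30.86/60.083 = 0.51362 mol → 0.51362 mol Si, 1.02724 mol O.
Total oxygen = 2.06908 mol. Normalization factor = 4/2.06908 = 1.93323.
Mg per 4 O = 0.15408 × 1.93323 = 0.298.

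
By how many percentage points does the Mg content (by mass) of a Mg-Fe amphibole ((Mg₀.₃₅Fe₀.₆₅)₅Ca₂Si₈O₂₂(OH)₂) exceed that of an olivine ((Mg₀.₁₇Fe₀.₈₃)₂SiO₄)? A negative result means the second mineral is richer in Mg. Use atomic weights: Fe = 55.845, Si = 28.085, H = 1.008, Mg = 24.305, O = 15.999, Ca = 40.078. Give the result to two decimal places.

First mineral: 42.534 g Mg in 914.858 g formula = 4.65 wt% Mg.
Second mineral: 8.264 g Mg in 193.047 g formula = 4.28 wt% Mg.
4.65% − 4.28% gives a difference of 0.37 percentage points.

0.37 percentage points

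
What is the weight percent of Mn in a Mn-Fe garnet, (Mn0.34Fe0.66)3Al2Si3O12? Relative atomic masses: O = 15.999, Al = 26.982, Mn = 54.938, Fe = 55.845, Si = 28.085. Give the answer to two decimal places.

11.28 weight percent

M((Mn0.34Fe0.66)3Al2Si3O12) = 496.817 g/mol.
Mn contributes 1.02 × 54.938 = 56.037 g per mole.
56.037/496.817 = 0.1128 → 11.28%.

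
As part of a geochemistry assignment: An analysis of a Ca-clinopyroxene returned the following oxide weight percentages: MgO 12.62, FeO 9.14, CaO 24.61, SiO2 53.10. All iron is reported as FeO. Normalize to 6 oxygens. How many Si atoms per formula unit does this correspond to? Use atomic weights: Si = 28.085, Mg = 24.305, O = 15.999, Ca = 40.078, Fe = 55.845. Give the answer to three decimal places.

MgO (M=40.304): mol = 0.31312; Mg = 0.31312, O = 0.31312.
FeO (M=71.844): mol = 0.12722; Fe = 0.12722, O = 0.12722.
CaO (M=56.077): mol = 0.43886; Ca = 0.43886, O = 0.43886.
SiO2 (M=60.083): mol = 0.88378; Si = 0.88378, O = 1.76756.
ΣO = 2.64676; factor = 6/ΣO = 2.26692.
Si apfu = 0.88378 × 2.26692 = 2.003.

2.003 Si apfu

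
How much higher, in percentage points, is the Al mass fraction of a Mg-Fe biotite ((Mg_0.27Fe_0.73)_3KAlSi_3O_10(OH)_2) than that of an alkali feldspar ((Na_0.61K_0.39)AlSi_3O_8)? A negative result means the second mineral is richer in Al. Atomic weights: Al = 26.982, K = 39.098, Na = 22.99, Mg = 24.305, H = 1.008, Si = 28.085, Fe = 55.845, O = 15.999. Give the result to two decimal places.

-4.50 percentage points

First mineral: 26.982 g Al in 486.327 g formula = 5.55 wt% Al.
Second mineral: 26.982 g Al in 268.501 g formula = 10.05 wt% Al.
5.55% − 10.05% gives a difference of -4.50 percentage points.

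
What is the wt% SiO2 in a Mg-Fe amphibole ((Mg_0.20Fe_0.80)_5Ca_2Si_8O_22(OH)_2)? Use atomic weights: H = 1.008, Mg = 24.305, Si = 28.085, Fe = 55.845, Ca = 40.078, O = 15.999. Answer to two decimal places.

M((Mg_0.20Fe_0.80)_5Ca_2Si_8O_22(OH)_2) = 938.513 g/mol; M(SiO2) = 60.083 g/mol.
Moles SiO2 per formula unit = 8 Si ÷ 1 = 8.0000.
SiO2 fraction = (8.0000 × 60.083) / 938.513 = 480.664/938.513 = 0.5122.

51.22 wt%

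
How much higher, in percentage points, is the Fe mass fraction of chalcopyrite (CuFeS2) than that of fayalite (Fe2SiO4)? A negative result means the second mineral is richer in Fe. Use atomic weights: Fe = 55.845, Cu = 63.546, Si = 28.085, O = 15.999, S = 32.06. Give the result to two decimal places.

-24.38 percentage points

Fe in CuFeS2: molar mass 183.511 g/mol; 1×55.845 = 55.845 g → 30.43 wt%.
Fe in Fe2SiO4: molar mass 203.771 g/mol; 2×55.845 = 111.690 g → 54.81 wt%.
Difference = 30.43 − 54.81 = -24.38 percentage points.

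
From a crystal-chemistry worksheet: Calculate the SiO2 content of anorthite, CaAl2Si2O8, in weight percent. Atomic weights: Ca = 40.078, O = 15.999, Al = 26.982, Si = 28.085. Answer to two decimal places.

43.19 wt%

Molar mass of CaAl2Si2O8 = 1*40.078 + 2*26.982 + 2*28.085 + 8*15.999 = 278.204 g/mol.
Each formula unit contains 2 Si, equivalent to 2/1 = 2.0000 mol SiO2.
M(SiO2) = 1×28.085 + 2×15.999 = 60.083 g/mol.
Mass of SiO2 per formula unit = 2.0000 × 60.083 = 120.166 g.
SiO2 wt% = 120.166 / 278.204 × 100 = 43.19%.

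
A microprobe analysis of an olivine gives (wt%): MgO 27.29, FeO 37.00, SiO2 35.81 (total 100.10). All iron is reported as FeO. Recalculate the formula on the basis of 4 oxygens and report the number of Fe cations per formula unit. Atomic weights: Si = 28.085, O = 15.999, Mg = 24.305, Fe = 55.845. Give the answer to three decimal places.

0.864 Fe apfu

27.29 wt% MgO ÷ 40.304 g/mol = 0.67710 mol, giving 0.67710 Mg and 0.67710 O.
37.00 wt% FeO ÷ 71.844 g/mol = 0.51500 mol, giving 0.51500 Fe and 0.51500 O.
35.81 wt% SiO2 ÷ 60.083 g/mol = 0.59601 mol, giving 0.59601 Si and 1.19202 O.
Oxygen sums to 2.38412; scaling by 4/2.38412 = 1.67777 puts the formula on 4 O.
Fe: 0.51500 × 1.67777 = 0.864 atoms per formula unit.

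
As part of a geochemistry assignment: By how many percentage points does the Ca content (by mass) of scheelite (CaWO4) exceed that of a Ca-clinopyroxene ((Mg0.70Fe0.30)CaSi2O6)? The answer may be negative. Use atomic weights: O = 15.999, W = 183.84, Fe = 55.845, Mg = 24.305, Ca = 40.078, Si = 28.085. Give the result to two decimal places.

-3.81 percentage points

Ca in CaWO4: molar mass 287.914 g/mol; 1×40.078 = 40.078 g → 13.92 wt%.
Ca in (Mg0.70Fe0.30)CaSi2O6: molar mass 226.009 g/mol; 1×40.078 = 40.078 g → 17.73 wt%.
Difference = 13.92 − 17.73 = -3.81 percentage points.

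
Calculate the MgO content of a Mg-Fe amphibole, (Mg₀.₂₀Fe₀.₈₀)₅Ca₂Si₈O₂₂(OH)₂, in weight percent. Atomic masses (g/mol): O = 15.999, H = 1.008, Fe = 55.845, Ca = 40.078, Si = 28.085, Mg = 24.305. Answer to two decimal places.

4.29 wt%

Formula mass = 938.513 g/mol.
1 Mg → 1.0000 mol MgO per formula unit; M(MgO) = 40.304, so MgO mass = 40.304 g.
40.304/938.513 × 100 = 4.29 wt%.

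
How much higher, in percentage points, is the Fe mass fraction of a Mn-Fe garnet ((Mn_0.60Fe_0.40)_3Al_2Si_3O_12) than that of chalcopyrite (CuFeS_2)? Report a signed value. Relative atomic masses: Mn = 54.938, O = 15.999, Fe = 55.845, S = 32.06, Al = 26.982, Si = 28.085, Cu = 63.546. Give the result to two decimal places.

Fe in (Mn_0.60Fe_0.40)_3Al_2Si_3O_12: molar mass 496.109 g/mol; 1.20×55.845 = 67.014 g → 13.51 wt%.
Fe in CuFeS_2: molar mass 183.511 g/mol; 1×55.845 = 55.845 g → 30.43 wt%.
Difference = 13.51 − 30.43 = -16.92 percentage points.

-16.92 percentage points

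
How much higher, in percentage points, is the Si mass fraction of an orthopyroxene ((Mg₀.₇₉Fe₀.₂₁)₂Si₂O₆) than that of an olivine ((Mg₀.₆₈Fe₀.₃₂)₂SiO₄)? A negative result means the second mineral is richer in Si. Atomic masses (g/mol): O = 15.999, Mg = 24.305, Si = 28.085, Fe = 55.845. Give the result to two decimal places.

First mineral: 56.170 g Si in 214.021 g formula = 26.25 wt% Si.
Second mineral: 28.085 g Si in 160.877 g formula = 17.46 wt% Si.
26.25% − 17.46% gives a difference of 8.79 percentage points.

8.79 percentage points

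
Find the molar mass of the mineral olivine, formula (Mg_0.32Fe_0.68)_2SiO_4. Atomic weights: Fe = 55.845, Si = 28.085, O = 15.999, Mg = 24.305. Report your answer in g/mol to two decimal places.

The formula mass is the sum 0.64×24.305 + 1.36×55.845 + 1×28.085 + 4×15.999.

183.59 g/mol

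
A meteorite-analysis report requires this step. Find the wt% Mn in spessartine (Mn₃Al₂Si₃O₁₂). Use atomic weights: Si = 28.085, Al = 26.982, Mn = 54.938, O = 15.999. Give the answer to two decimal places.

33.29 weight percent

Formula mass = 3·54.938 + 2·26.982 + 3·28.085 + 12·15.999 = 495.021 g/mol, of which 164.814 g is Mn.
So Mn makes up 164.814/495.021 = 0.3329 of the mass, i.e. 33.29%.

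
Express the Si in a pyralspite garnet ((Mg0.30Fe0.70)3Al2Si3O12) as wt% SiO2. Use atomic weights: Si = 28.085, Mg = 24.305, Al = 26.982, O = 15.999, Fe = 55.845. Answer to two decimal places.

38.40 wt%

Molar mass of (Mg0.30Fe0.70)3Al2Si3O12 = 0.90×24.305 + 2.10×55.845 + 2×26.982 + 3×28.085 + 12×15.999 = 469.356 g/mol.
Each formula unit contains 3 Si, equivalent to 3/1 = 3.0000 mol SiO2.
M(SiO2) = 1×28.085 + 2×15.999 = 60.083 g/mol.
Mass of SiO2 per formula unit = 3.0000 × 60.083 = 180.249 g.
SiO2 wt% = 180.249 / 469.356 × 100 = 38.40%.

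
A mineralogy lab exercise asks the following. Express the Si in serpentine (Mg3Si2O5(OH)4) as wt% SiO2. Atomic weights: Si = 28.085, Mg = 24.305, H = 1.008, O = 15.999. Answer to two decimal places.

M(Mg3Si2O5(OH)4) = 277.108 g/mol; M(SiO2) = 60.083 g/mol.
Moles SiO2 per formula unit = 2 Si ÷ 1 = 2.0000.
SiO2 fraction = (2.0000 × 60.083) / 277.108 = 120.166/277.108 = 0.4336.

43.36 wt%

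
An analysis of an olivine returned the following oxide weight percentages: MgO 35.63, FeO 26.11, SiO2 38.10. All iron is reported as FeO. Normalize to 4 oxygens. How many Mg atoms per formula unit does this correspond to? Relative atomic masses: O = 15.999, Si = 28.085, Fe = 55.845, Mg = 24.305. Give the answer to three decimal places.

MgO (M=40.304): mol = 0.88403; Mg = 0.88403, O = 0.88403.
FeO (M=71.844): mol = 0.36343; Fe = 0.36343, O = 0.36343.
SiO2 (M=60.083): mol = 0.63412; Si = 0.63412, O = 1.26824.
ΣO = 2.51570; factor = 4/ΣO = 1.59001.
Mg apfu = 0.88403 × 1.59001 = 1.406.

1.406 Mg apfu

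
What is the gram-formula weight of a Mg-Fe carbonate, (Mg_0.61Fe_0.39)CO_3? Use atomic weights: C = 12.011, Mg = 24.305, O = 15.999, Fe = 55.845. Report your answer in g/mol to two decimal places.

96.61 g/mol

M = 0.61×24.305 + 0.39×55.845 + 1×12.011 + 3×15.999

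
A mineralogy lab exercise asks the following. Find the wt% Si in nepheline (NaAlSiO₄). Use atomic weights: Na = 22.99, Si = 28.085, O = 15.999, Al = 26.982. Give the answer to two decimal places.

19.77 weight percent

Formula mass = 1*22.99 + 1*26.982 + 1*28.085 + 4*15.999 = 142.053 g/mol, of which 28.085 g is Si.
So Si makes up 28.085/142.053 = 0.1977 of the mass, i.e. 19.77%.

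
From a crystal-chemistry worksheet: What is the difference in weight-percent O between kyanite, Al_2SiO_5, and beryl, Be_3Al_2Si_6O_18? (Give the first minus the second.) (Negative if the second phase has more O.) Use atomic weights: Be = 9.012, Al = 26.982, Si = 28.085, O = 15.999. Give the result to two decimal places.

First mineral: 79.995 g O in 162.044 g formula = 49.37 wt% O.
Second mineral: 287.982 g O in 537.492 g formula = 53.58 wt% O.
49.37% − 53.58% gives a difference of -4.21 percentage points.

-4.21 percentage points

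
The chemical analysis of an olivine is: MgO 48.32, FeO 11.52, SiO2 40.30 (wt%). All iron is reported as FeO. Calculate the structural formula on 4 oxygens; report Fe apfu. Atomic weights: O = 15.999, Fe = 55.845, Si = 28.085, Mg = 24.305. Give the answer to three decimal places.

0.237 Fe apfu

48.32 wt% MgO ÷ 40.304 g/mol = 1.19889 mol, giving 1.19889 Mg and 1.19889 O.
11.52 wt% FeO ÷ 71.844 g/mol = 0.16035 mol, giving 0.16035 Fe and 0.16035 O.
40.30 wt% SiO2 ÷ 60.083 g/mol = 0.67074 mol, giving 0.67074 Si and 1.34148 O.
Oxygen sums to 2.70072; scaling by 4/2.70072 = 1.48109 puts the formula on 4 O.
Fe: 0.16035 × 1.48109 = 0.237 atoms per formula unit.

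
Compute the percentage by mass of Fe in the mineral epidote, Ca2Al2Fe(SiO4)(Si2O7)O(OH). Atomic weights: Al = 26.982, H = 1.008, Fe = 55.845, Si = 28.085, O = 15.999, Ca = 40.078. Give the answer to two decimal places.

11.56 wt%

Molar mass of Ca2Al2Fe(SiO4)(Si2O7)O(OH): 2·40.078 + 2·26.982 + 1·55.845 + 3·28.085 + 13·15.999 + 1·1.008 = 483.215 g/mol.
Mass of Fe per formula unit: 1 × 55.845 = 55.845 g.
Weight fraction Fe = 55.845 / 483.215 = 0.1156.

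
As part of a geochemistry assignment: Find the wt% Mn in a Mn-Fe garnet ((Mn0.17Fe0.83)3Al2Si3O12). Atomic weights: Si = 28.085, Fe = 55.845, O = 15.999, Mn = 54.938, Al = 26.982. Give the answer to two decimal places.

M((Mn0.17Fe0.83)3Al2Si3O12) = 497.279 g/mol.
Mn contributes 0.51 × 54.938 = 28.018 g per mole.
28.018/497.279 = 0.0563 → 5.63%.

5.63 mass %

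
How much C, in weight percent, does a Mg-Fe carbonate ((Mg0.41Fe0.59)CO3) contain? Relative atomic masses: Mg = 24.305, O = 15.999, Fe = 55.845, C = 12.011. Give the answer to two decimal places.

11.67 weight percent

M((Mg0.41Fe0.59)CO3) = 102.922 g/mol.
C contributes 1 × 12.011 = 12.011 g per mole.
12.011/102.922 = 0.1167 → 11.67%.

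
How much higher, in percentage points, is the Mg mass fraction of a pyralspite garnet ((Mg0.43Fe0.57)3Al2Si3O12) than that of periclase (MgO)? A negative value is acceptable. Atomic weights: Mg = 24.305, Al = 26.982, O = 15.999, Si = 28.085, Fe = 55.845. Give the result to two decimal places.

-53.44 percentage points

M((Mg0.43Fe0.57)3Al2Si3O12) = 457.055 g/mol, so wt% Mg = 31.353/457.055 × 100 = 6.86%.
M(MgO) = 40.304 g/mol, so wt% Mg = 24.305/40.304 × 100 = 60.30%.
6.86 − 60.30 = -53.44 pp.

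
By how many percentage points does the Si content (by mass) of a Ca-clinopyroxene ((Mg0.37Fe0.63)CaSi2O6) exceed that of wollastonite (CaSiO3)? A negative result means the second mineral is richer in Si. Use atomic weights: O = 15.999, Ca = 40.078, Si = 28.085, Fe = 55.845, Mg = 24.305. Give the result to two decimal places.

-0.42 percentage points

M((Mg0.37Fe0.63)CaSi2O6) = 236.417 g/mol, so wt% Si = 56.170/236.417 × 100 = 23.76%.
M(CaSiO3) = 116.160 g/mol, so wt% Si = 28.085/116.160 × 100 = 24.18%.
23.76 − 24.18 = -0.42 pp.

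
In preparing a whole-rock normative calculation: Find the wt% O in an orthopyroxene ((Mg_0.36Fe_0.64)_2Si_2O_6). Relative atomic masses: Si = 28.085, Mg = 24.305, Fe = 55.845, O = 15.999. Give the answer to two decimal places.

39.81 mass %

Molar mass of (Mg_0.36Fe_0.64)_2Si_2O_6: 0.72×24.305 + 1.28×55.845 + 2×28.085 + 6×15.999 = 241.145 g/mol.
Mass of O per formula unit: 6 × 15.999 = 95.994 g.
Weight fraction O = 95.994 / 241.145 = 0.3981.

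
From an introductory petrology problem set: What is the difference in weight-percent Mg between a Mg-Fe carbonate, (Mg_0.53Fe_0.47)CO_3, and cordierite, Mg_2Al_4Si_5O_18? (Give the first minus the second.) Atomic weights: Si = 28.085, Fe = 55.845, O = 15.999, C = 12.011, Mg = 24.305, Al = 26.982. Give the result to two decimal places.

4.68 percentage points

M((Mg_0.53Fe_0.47)CO_3) = 99.137 g/mol, so wt% Mg = 12.882/99.137 × 100 = 12.99%.
M(Mg_2Al_4Si_5O_18) = 584.945 g/mol, so wt% Mg = 48.610/584.945 × 100 = 8.31%.
12.99 − 8.31 = 4.68 pp.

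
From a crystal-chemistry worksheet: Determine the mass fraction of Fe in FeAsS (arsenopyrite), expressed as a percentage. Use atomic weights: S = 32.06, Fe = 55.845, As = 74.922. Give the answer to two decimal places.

Molar mass of FeAsS: 1×55.845 + 1×74.922 + 1×32.06 = 162.827 g/mol.
Mass of Fe per formula unit: 1 × 55.845 = 55.845 g.
Weight fraction Fe = 55.845 / 162.827 = 0.3430.

34.30 weight percent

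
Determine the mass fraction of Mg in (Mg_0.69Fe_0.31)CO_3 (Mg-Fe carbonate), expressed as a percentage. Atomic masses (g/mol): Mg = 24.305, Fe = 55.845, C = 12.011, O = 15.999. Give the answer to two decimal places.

17.82 mass %

Molar mass of (Mg_0.69Fe_0.31)CO_3: 0.69×24.305 + 0.31×55.845 + 1×12.011 + 3×15.999 = 94.090 g/mol.
Mass of Mg per formula unit: 0.69 × 24.305 = 16.770 g.
Weight fraction Mg = 16.770 / 94.090 = 0.1782.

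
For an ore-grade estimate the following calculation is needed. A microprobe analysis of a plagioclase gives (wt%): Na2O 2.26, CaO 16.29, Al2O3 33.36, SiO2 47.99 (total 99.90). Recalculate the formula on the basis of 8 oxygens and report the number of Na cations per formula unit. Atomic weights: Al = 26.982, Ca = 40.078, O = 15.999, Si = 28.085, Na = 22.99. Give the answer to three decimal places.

Na2O (M=61.979): mol = 0.03646; Na = 0.07292, O = 0.03646.
CaO (M=56.077): mol = 0.29049; Ca = 0.29049, O = 0.29049.
Al2O3 (M=101.961): mol = 0.32718; Al = 0.65436, O = 0.98154.
SiO2 (M=60.083): mol = 0.79873; Si = 0.79873, O = 1.59746.
ΣO = 2.90595; factor = 8/ΣO = 2.75297.
Na apfu = 0.07292 × 2.75297 = 0.201.

0.201 Na apfu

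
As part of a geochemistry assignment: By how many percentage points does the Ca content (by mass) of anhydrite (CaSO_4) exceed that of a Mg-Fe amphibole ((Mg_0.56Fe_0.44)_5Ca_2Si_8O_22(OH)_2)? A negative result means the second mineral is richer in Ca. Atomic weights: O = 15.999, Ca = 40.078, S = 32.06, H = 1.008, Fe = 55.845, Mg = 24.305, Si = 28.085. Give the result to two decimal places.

First mineral: 40.078 g Ca in 136.134 g formula = 29.44 wt% Ca.
Second mineral: 80.156 g Ca in 881.741 g formula = 9.09 wt% Ca.
29.44% − 9.09% gives a difference of 20.35 percentage points.

20.35 percentage points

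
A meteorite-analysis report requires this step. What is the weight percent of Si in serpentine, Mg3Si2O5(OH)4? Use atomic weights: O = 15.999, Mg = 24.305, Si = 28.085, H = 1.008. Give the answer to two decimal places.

Formula mass = 3·24.305 + 2·28.085 + 9·15.999 + 4·1.008 = 277.108 g/mol, of which 56.170 g is Si.
So Si makes up 56.170/277.108 = 0.2027 of the mass, i.e. 20.27%.

20.27 wt%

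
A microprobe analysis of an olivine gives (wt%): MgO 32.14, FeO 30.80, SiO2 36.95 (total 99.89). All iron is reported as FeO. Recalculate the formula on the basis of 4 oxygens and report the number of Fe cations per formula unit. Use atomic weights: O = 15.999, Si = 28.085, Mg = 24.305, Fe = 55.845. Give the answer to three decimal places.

MgO: 32.14/40.304 = 0.79744 mol → 0.79744 mol Mg, 0.79744 mol O.
FeO: 30.80/71.844 = 0.42871 mol → 0.42871 mol Fe, 0.42871 mol O.
SiO2: 36.95/60.083 = 0.61498 mol → 0.61498 mol Si, 1.22996 mol O.
Total oxygen = 2.45611 mol. Normalization factor = 4/2.45611 = 1.62859.
Fe per 4 O = 0.42871 × 1.62859 = 0.698.

0.698 Fe apfu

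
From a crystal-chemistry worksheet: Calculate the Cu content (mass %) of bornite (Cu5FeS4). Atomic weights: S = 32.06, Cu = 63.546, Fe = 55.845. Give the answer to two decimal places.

63.32 mass %

Formula mass = 5*63.546 + 1*55.845 + 4*32.06 = 501.815 g/mol, of which 317.730 g is Cu.
So Cu makes up 317.730/501.815 = 0.6332 of the mass, i.e. 63.32%.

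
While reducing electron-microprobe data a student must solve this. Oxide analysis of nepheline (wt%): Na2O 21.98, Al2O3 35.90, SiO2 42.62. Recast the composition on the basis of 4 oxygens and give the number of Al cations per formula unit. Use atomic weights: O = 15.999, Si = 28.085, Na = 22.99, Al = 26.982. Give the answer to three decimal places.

0.995 Al apfu

Na2O: 21.98/61.979 = 0.35464 mol → 0.70928 mol Na, 0.35464 mol O.
Al2O3: 35.90/101.961 = 0.35210 mol → 0.70420 mol Al, 1.05630 mol O.
SiO2: 42.62/60.083 = 0.70935 mol → 0.70935 mol Si, 1.41870 mol O.
Total oxygen = 2.82964 mol. Normalization factor = 4/2.82964 = 1.41361.
Al per 4 O = 0.70420 × 1.41361 = 0.995.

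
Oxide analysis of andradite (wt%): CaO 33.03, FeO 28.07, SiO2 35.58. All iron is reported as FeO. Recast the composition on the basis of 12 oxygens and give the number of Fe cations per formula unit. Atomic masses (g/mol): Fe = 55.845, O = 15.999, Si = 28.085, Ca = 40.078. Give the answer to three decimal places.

33.03 wt% CaO ÷ 56.077 g/mol = 0.58901 mol, giving 0.58901 Ca and 0.58901 O.
28.07 wt% FeO ÷ 71.844 g/mol = 0.39071 mol, giving 0.39071 Fe and 0.39071 O.
35.58 wt% SiO2 ÷ 60.083 g/mol = 0.59218 mol, giving 0.59218 Si and 1.18436 O.
Oxygen sums to 2.16408; scaling by 12/2.16408 = 5.54508 puts the formula on 12 O.
Fe: 0.39071 × 5.54508 = 2.167 atoms per formula unit.

2.167 Fe apfu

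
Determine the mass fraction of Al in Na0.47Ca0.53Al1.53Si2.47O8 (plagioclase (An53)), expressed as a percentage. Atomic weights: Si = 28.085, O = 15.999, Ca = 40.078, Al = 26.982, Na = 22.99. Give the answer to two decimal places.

M(Na0.47Ca0.53Al1.53Si2.47O8) = 270.691 g/mol.
Al contributes 1.53 × 26.982 = 41.282 g per mole.
41.282/270.691 = 0.1525 → 15.25%.

15.25 mass %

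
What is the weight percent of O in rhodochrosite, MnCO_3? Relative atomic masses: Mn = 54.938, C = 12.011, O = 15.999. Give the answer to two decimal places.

41.76 mass %

Formula mass = 1×54.938 + 1×12.011 + 3×15.999 = 114.946 g/mol, of which 47.997 g is O.
So O makes up 47.997/114.946 = 0.4176 of the mass, i.e. 41.76%.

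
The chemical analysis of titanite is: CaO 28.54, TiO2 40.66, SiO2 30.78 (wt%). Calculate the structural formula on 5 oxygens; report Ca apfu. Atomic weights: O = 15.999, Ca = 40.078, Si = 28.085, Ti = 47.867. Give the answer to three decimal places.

CaO (M=56.077): mol = 0.50894; Ca = 0.50894, O = 0.50894.
TiO2 (M=79.865): mol = 0.50911; Ti = 0.50911, O = 1.01822.
SiO2 (M=60.083): mol = 0.51229; Si = 0.51229, O = 1.02458.
ΣO = 2.55174; factor = 5/ΣO = 1.95945.
Ca apfu = 0.50894 × 1.95945 = 0.997.

0.997 Ca apfu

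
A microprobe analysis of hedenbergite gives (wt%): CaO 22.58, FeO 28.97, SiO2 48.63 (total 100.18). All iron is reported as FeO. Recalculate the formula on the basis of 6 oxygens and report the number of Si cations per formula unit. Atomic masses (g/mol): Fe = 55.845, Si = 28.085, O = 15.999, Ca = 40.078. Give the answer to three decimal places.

2.003 Si apfu

CaO: 22.58/56.077 = 0.40266 mol → 0.40266 mol Ca, 0.40266 mol O.
FeO: 28.97/71.844 = 0.40323 mol → 0.40323 mol Fe, 0.40323 mol O.
SiO2: 48.63/60.083 = 0.80938 mol → 0.80938 mol Si, 1.61876 mol O.
Total oxygen = 2.42465 mol. Normalization factor = 6/2.42465 = 2.47458.
Si per 6 O = 0.80938 × 2.47458 = 2.003.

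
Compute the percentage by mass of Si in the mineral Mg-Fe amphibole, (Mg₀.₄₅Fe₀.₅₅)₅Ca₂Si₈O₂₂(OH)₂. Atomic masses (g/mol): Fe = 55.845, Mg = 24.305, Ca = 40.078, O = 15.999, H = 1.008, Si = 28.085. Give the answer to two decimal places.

24.99 weight percent

M((Mg₀.₄₅Fe₀.₅₅)₅Ca₂Si₈O₂₂(OH)₂) = 899.088 g/mol.
Si contributes 8 × 28.085 = 224.680 g per mole.
224.680/899.088 = 0.2499 → 24.99%.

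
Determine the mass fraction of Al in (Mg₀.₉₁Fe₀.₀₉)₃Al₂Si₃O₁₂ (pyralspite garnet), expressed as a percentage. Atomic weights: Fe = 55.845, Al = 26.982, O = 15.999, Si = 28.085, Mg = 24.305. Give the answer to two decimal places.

13.11 wt%

Formula mass = 2.73·24.305 + 0.27·55.845 + 2·26.982 + 3·28.085 + 12·15.999 = 411.638 g/mol, of which 53.964 g is Al.
So Al makes up 53.964/411.638 = 0.1311 of the mass, i.e. 13.11%.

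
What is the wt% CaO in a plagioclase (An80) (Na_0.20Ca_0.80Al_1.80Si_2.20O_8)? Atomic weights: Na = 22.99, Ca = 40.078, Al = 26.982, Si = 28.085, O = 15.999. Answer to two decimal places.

Formula mass = 275.007 g/mol.
0.80 Ca → 0.8000 mol CaO per formula unit; M(CaO) = 56.077, so CaO mass = 44.862 g.
44.862/275.007 × 100 = 16.31 wt%.

16.31 wt%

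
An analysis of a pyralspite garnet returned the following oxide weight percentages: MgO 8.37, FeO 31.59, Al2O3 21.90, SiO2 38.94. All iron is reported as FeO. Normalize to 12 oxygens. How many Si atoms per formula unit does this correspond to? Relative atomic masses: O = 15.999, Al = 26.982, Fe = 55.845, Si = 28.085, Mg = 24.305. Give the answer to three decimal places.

3.005 Si apfu

8.37 wt% MgO ÷ 40.304 g/mol = 0.20767 mol, giving 0.20767 Mg and 0.20767 O.
31.59 wt% FeO ÷ 71.844 g/mol = 0.43970 mol, giving 0.43970 Fe and 0.43970 O.
21.90 wt% Al2O3 ÷ 101.961 g/mol = 0.21479 mol, giving 0.42958 Al and 0.64437 O.
38.94 wt% SiO2 ÷ 60.083 g/mol = 0.64810 mol, giving 0.64810 Si and 1.29620 O.
Oxygen sums to 2.58794; scaling by 12/2.58794 = 4.63689 puts the formula on 12 O.
Si: 0.64810 × 4.63689 = 3.005 atoms per formula unit.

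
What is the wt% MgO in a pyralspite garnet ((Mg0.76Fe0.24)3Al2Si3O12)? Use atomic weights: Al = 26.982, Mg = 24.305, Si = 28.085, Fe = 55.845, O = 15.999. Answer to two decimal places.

21.58 wt%

Formula mass = 425.831 g/mol.
2.28 Mg → 2.2800 mol MgO per formula unit; M(MgO) = 40.304, so MgO mass = 91.893 g.
91.893/425.831 × 100 = 21.58 wt%.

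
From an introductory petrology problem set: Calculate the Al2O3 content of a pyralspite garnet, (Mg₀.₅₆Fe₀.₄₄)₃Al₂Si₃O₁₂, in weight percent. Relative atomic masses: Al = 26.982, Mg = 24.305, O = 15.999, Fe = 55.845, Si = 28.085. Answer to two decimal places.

M((Mg₀.₅₆Fe₀.₄₄)₃Al₂Si₃O₁₂) = 444.755 g/mol; M(Al2O3) = 101.961 g/mol.
Moles Al2O3 per formula unit = 2 Al ÷ 2 = 1.0000.
Al2O3 fraction = (1.0000 × 101.961) / 444.755 = 101.961/444.755 = 0.2293.

22.93 wt%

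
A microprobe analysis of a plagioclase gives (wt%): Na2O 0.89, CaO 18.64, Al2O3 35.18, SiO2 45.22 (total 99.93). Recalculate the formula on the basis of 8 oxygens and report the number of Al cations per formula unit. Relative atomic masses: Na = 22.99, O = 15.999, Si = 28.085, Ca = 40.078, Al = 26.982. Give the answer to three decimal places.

1.912 Al apfu

0.89 wt% Na2O ÷ 61.979 g/mol = 0.01436 mol, giving 0.02872 Na and 0.01436 O.
18.64 wt% CaO ÷ 56.077 g/mol = 0.33240 mol, giving 0.33240 Ca and 0.33240 O.
35.18 wt% Al2O3 ÷ 101.961 g/mol = 0.34503 mol, giving 0.69006 Al and 1.03509 O.
45.22 wt% SiO2 ÷ 60.083 g/mol = 0.75263 mol, giving 0.75263 Si and 1.50526 O.
Oxygen sums to 2.88711; scaling by 8/2.88711 = 2.77094 puts the formula on 8 O.
Al: 0.69006 × 2.77094 = 1.912 atoms per formula unit.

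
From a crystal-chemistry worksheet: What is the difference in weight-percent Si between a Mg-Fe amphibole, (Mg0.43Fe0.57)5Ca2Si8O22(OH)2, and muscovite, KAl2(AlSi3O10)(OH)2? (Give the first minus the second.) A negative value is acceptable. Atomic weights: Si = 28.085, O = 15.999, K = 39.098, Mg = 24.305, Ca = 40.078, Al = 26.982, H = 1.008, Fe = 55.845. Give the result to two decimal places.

3.75 percentage points

Si in (Mg0.43Fe0.57)5Ca2Si8O22(OH)2: molar mass 902.242 g/mol; 8×28.085 = 224.680 g → 24.90 wt%.
Si in KAl2(AlSi3O10)(OH)2: molar mass 398.303 g/mol; 3×28.085 = 84.255 g → 21.15 wt%.
Difference = 24.90 − 21.15 = 3.75 percentage points.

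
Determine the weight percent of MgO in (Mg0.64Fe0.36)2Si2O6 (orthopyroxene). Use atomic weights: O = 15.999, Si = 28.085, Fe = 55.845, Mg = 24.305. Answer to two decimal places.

23.08 wt%

Molar mass of (Mg0.64Fe0.36)2Si2O6 = 1.28·24.305 + 0.72·55.845 + 2·28.085 + 6·15.999 = 223.483 g/mol.
Each formula unit contains 1.28 Mg, equivalent to 1.28/1 = 1.2800 mol MgO.
M(MgO) = 1×24.305 + 1×15.999 = 40.304 g/mol.
Mass of MgO per formula unit = 1.2800 × 40.304 = 51.589 g.
MgO wt% = 51.589 / 223.483 × 100 = 23.08%.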